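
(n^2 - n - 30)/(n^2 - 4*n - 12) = (n + 5)/(n + 2)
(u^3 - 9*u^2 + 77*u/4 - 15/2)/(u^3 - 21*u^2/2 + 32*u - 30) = (u - 1/2)/(u - 2)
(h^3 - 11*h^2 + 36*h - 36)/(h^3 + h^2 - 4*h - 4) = (h^2 - 9*h + 18)/(h^2 + 3*h + 2)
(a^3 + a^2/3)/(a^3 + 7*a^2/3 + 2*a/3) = a/(a + 2)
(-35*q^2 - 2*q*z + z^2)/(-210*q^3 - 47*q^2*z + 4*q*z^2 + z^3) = 1/(6*q + z)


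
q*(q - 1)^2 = q^3 - 2*q^2 + q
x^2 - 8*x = x*(x - 8)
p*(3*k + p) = 3*k*p + p^2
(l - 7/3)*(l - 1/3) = l^2 - 8*l/3 + 7/9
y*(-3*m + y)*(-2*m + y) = 6*m^2*y - 5*m*y^2 + y^3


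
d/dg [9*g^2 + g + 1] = 18*g + 1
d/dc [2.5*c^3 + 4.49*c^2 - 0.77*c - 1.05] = 7.5*c^2 + 8.98*c - 0.77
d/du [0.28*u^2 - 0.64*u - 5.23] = 0.56*u - 0.64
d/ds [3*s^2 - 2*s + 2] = 6*s - 2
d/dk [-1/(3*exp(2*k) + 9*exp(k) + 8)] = (6*exp(k) + 9)*exp(k)/(3*exp(2*k) + 9*exp(k) + 8)^2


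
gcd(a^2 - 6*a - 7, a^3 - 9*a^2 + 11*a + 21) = a^2 - 6*a - 7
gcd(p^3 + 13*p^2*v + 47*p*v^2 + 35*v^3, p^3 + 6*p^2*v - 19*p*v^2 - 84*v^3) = p + 7*v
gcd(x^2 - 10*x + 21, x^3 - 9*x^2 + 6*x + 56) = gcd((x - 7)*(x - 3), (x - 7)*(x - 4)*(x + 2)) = x - 7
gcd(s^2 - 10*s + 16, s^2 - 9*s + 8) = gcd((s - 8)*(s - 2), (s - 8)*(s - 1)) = s - 8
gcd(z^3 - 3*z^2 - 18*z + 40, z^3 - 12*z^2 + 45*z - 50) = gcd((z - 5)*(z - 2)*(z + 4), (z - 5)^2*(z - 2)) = z^2 - 7*z + 10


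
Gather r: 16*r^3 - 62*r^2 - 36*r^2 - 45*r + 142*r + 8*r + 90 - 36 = 16*r^3 - 98*r^2 + 105*r + 54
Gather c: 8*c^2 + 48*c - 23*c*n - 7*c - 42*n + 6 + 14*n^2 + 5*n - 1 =8*c^2 + c*(41 - 23*n) + 14*n^2 - 37*n + 5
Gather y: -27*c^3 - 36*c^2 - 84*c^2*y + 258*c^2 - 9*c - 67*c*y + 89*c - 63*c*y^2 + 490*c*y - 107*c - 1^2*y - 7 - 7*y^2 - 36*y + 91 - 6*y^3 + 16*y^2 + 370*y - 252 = -27*c^3 + 222*c^2 - 27*c - 6*y^3 + y^2*(9 - 63*c) + y*(-84*c^2 + 423*c + 333) - 168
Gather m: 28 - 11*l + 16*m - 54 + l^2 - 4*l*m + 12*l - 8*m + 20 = l^2 + l + m*(8 - 4*l) - 6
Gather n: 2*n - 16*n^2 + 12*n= -16*n^2 + 14*n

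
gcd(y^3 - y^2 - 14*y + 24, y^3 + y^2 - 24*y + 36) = y^2 - 5*y + 6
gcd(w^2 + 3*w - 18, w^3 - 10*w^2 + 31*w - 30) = w - 3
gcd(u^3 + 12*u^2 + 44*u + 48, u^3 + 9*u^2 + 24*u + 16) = u + 4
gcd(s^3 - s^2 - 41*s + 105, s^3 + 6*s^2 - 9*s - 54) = s - 3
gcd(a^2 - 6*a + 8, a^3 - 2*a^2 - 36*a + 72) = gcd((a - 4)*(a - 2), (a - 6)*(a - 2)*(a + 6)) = a - 2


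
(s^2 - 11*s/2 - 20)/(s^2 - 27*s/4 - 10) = 2*(2*s + 5)/(4*s + 5)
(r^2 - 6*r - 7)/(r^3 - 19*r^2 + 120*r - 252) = (r + 1)/(r^2 - 12*r + 36)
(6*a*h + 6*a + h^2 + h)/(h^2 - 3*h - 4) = (6*a + h)/(h - 4)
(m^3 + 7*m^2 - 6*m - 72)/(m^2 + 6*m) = m + 1 - 12/m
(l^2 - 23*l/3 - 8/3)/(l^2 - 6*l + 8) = (3*l^2 - 23*l - 8)/(3*(l^2 - 6*l + 8))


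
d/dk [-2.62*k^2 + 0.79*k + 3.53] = 0.79 - 5.24*k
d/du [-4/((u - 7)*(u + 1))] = 8*(u - 3)/((u - 7)^2*(u + 1)^2)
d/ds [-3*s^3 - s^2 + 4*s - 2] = -9*s^2 - 2*s + 4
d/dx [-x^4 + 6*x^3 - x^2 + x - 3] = -4*x^3 + 18*x^2 - 2*x + 1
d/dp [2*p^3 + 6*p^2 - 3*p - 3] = 6*p^2 + 12*p - 3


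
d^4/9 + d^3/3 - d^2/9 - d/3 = d*(d/3 + 1/3)*(d/3 + 1)*(d - 1)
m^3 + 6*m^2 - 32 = (m - 2)*(m + 4)^2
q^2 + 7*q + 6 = (q + 1)*(q + 6)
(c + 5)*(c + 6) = c^2 + 11*c + 30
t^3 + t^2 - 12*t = t*(t - 3)*(t + 4)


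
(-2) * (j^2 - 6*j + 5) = -2*j^2 + 12*j - 10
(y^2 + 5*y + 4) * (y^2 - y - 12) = y^4 + 4*y^3 - 13*y^2 - 64*y - 48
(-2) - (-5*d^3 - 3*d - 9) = 5*d^3 + 3*d + 7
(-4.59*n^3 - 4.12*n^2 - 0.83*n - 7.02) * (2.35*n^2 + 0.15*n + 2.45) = -10.7865*n^5 - 10.3705*n^4 - 13.814*n^3 - 26.7155*n^2 - 3.0865*n - 17.199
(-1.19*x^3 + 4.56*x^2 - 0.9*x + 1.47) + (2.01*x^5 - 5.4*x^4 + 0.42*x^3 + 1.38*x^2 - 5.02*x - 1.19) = 2.01*x^5 - 5.4*x^4 - 0.77*x^3 + 5.94*x^2 - 5.92*x + 0.28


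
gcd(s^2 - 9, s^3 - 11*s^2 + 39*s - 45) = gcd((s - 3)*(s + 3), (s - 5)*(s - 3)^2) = s - 3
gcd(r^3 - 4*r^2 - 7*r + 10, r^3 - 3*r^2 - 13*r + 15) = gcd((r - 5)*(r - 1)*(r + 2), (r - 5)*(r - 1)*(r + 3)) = r^2 - 6*r + 5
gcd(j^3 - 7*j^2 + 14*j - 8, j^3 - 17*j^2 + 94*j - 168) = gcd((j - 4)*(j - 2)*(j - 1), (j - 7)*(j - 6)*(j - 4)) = j - 4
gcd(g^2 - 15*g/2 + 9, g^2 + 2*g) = 1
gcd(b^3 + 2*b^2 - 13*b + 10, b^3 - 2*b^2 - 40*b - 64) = 1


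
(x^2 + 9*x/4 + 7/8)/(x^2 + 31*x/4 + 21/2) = (x + 1/2)/(x + 6)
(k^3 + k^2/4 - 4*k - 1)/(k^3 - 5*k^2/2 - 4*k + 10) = (4*k + 1)/(2*(2*k - 5))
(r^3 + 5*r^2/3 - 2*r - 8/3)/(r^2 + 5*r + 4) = (3*r^2 + 2*r - 8)/(3*(r + 4))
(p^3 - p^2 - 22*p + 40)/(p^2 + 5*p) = p - 6 + 8/p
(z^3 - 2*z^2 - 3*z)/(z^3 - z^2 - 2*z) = (z - 3)/(z - 2)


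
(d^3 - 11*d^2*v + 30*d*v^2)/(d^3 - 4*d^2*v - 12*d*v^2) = (d - 5*v)/(d + 2*v)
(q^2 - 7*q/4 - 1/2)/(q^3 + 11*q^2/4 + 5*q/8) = 2*(q - 2)/(q*(2*q + 5))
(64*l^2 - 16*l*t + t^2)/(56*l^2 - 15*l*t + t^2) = (-8*l + t)/(-7*l + t)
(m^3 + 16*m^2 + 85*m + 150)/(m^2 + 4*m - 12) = (m^2 + 10*m + 25)/(m - 2)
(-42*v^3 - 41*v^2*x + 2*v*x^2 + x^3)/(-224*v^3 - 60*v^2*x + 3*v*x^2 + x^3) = (-6*v^2 - 5*v*x + x^2)/(-32*v^2 - 4*v*x + x^2)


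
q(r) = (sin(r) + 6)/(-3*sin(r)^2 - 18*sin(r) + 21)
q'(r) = (6*sin(r)*cos(r) + 18*cos(r))*(sin(r) + 6)/(-3*sin(r)^2 - 18*sin(r) + 21)^2 + cos(r)/(-3*sin(r)^2 - 18*sin(r) + 21)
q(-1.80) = 0.14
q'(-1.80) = -0.02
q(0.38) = 0.46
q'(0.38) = 0.69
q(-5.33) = 1.57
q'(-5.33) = 4.95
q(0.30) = 0.41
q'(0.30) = 0.56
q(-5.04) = 5.48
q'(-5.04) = 33.18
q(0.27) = 0.39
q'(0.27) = 0.52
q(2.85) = 0.40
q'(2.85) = -0.55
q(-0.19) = 0.24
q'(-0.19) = 0.20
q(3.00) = 0.33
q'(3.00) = -0.39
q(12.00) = 0.18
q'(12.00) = 0.11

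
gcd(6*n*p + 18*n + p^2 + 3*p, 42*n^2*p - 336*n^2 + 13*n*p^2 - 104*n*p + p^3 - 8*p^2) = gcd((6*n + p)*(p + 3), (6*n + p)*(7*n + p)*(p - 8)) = 6*n + p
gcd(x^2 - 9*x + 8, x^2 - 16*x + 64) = x - 8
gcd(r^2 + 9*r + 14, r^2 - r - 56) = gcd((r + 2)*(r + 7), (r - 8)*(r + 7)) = r + 7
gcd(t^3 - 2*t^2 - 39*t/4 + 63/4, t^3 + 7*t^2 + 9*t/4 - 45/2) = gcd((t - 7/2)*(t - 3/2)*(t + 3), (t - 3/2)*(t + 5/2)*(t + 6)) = t - 3/2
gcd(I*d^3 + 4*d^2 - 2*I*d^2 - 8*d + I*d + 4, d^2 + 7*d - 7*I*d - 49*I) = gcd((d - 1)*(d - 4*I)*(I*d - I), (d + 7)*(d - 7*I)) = 1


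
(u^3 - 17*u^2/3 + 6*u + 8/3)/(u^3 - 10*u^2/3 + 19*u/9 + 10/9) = 3*(u - 4)/(3*u - 5)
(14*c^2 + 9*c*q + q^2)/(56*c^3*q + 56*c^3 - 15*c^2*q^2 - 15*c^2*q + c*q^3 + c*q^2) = (14*c^2 + 9*c*q + q^2)/(c*(56*c^2*q + 56*c^2 - 15*c*q^2 - 15*c*q + q^3 + q^2))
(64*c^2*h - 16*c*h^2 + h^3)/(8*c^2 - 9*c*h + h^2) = h*(8*c - h)/(c - h)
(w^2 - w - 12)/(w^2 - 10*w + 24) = (w + 3)/(w - 6)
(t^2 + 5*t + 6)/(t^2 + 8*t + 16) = (t^2 + 5*t + 6)/(t^2 + 8*t + 16)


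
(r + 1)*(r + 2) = r^2 + 3*r + 2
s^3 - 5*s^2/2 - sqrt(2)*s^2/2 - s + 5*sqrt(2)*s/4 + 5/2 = (s - 5/2)*(s - sqrt(2))*(s + sqrt(2)/2)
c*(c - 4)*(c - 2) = c^3 - 6*c^2 + 8*c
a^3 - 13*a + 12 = (a - 3)*(a - 1)*(a + 4)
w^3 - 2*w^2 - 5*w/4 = w*(w - 5/2)*(w + 1/2)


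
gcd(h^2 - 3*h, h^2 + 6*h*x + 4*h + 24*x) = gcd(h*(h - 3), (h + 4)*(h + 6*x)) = 1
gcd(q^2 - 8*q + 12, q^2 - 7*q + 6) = q - 6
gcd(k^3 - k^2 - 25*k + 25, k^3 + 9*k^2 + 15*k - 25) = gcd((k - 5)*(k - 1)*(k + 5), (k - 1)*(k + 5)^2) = k^2 + 4*k - 5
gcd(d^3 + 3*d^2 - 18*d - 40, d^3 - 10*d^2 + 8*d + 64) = d^2 - 2*d - 8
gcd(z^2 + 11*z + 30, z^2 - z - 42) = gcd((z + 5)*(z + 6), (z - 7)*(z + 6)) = z + 6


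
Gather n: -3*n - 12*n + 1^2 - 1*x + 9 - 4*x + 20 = -15*n - 5*x + 30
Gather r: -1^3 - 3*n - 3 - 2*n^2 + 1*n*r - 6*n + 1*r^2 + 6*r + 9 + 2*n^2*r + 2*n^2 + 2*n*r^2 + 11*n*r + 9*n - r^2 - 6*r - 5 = 2*n*r^2 + r*(2*n^2 + 12*n)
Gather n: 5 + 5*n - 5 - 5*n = 0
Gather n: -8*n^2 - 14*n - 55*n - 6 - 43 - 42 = -8*n^2 - 69*n - 91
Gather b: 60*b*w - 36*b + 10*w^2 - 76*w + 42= b*(60*w - 36) + 10*w^2 - 76*w + 42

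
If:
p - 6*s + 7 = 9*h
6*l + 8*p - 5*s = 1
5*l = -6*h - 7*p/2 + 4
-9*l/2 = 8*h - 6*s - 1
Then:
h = 2579/4279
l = -1542/4279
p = 2672/4279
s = 1569/4279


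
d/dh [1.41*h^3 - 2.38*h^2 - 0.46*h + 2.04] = 4.23*h^2 - 4.76*h - 0.46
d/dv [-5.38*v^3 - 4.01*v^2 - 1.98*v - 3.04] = -16.14*v^2 - 8.02*v - 1.98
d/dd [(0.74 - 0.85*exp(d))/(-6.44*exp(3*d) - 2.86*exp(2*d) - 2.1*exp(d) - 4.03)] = (-10.948*exp(3*d) + 11.8658*exp(2*d) + 4.2328*exp(d) + 4.9795)*exp(d)/(41.4736*exp(6*d) + 36.8368*exp(5*d) + 35.2276*exp(4*d) + 63.9184*exp(3*d) + 27.4616*exp(2*d) + 16.926*exp(d) + 16.2409)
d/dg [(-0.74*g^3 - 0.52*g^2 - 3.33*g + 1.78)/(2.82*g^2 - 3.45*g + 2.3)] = (-2.0868*g^4 + 5.106*g^3 + 6.0786*g^2 - 12.4312*g - 1.518)/(7.9524*g^4 - 19.458*g^3 + 24.8745*g^2 - 15.87*g + 5.29)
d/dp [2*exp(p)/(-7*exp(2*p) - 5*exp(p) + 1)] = (14*exp(2*p) + 2)*exp(p)/(49*exp(4*p) + 70*exp(3*p) + 11*exp(2*p) - 10*exp(p) + 1)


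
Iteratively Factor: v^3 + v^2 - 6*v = (v - 2)*(v^2 + 3*v) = (v - 2)*(v + 3)*(v)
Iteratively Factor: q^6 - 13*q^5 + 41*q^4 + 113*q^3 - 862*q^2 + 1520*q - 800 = (q - 4)*(q^5 - 9*q^4 + 5*q^3 + 133*q^2 - 330*q + 200) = (q - 5)*(q - 4)*(q^4 - 4*q^3 - 15*q^2 + 58*q - 40) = (q - 5)^2*(q - 4)*(q^3 + q^2 - 10*q + 8) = (q - 5)^2*(q - 4)*(q + 4)*(q^2 - 3*q + 2) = (q - 5)^2*(q - 4)*(q - 1)*(q + 4)*(q - 2)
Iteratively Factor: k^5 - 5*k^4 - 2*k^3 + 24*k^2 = (k + 2)*(k^4 - 7*k^3 + 12*k^2) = k*(k + 2)*(k^3 - 7*k^2 + 12*k) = k*(k - 3)*(k + 2)*(k^2 - 4*k) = k*(k - 4)*(k - 3)*(k + 2)*(k)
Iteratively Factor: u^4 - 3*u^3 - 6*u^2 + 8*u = (u)*(u^3 - 3*u^2 - 6*u + 8) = u*(u + 2)*(u^2 - 5*u + 4) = u*(u - 4)*(u + 2)*(u - 1)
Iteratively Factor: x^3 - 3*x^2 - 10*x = (x + 2)*(x^2 - 5*x) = (x - 5)*(x + 2)*(x)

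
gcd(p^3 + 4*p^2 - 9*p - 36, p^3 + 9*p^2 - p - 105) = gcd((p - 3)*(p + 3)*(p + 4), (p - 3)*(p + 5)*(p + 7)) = p - 3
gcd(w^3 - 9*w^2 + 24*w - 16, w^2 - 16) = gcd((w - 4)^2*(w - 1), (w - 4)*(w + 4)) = w - 4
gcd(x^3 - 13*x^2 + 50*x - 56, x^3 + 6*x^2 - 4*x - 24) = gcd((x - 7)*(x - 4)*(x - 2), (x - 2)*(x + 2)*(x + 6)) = x - 2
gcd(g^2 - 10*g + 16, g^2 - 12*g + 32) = g - 8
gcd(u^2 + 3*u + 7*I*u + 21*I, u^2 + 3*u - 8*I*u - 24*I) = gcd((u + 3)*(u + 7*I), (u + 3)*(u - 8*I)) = u + 3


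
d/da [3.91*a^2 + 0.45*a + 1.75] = 7.82*a + 0.45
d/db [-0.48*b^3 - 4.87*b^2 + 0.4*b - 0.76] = -1.44*b^2 - 9.74*b + 0.4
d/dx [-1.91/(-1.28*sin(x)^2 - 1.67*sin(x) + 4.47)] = -(4.8896*sin(x) + 3.1897)*cos(x)/(1.28*sin(x)^2 + 1.67*sin(x) - 4.47)^2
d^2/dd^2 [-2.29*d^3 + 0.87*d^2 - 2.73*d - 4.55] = 1.74 - 13.74*d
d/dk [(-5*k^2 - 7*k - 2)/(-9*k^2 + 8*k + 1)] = (-103*k^2 - 46*k + 9)/(81*k^4 - 144*k^3 + 46*k^2 + 16*k + 1)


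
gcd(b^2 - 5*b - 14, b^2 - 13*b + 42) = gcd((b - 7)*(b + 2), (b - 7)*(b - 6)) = b - 7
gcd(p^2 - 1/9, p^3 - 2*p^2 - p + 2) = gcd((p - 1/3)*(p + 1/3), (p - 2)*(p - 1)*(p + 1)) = 1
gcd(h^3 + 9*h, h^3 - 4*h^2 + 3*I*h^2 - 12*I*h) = h^2 + 3*I*h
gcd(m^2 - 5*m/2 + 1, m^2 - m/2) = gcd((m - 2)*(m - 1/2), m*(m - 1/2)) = m - 1/2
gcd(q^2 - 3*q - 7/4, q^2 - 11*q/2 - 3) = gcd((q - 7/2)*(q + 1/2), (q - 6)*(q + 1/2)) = q + 1/2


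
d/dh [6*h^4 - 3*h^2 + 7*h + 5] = 24*h^3 - 6*h + 7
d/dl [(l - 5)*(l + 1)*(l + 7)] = 3*l^2 + 6*l - 33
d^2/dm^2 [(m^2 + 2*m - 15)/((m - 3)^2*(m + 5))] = 2/(m^3 - 9*m^2 + 27*m - 27)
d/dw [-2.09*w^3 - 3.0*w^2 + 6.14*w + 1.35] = -6.27*w^2 - 6.0*w + 6.14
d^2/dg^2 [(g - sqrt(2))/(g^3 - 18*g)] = 6*(g*(g^2 - 18)*(-g^2 - g*(g - sqrt(2)) + 6) + 3*(g - sqrt(2))*(g^2 - 6)^2)/(g^3*(g^2 - 18)^3)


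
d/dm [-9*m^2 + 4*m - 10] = 4 - 18*m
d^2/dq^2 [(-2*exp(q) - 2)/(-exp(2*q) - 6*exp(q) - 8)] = 2*(exp(4*q) - 2*exp(3*q) - 30*exp(2*q) - 44*exp(q) + 16)*exp(q)/(exp(6*q) + 18*exp(5*q) + 132*exp(4*q) + 504*exp(3*q) + 1056*exp(2*q) + 1152*exp(q) + 512)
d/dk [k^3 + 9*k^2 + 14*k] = 3*k^2 + 18*k + 14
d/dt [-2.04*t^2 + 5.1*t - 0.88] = 5.1 - 4.08*t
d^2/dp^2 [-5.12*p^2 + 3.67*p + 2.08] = -10.2400000000000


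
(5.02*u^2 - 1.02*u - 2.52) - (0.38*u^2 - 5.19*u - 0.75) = 4.64*u^2 + 4.17*u - 1.77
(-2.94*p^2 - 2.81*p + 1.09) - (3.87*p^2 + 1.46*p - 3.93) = -6.81*p^2 - 4.27*p + 5.02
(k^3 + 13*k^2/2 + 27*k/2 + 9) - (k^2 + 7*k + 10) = k^3 + 11*k^2/2 + 13*k/2 - 1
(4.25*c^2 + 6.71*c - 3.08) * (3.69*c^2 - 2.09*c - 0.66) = 15.6825*c^4 + 15.8774*c^3 - 28.1941*c^2 + 2.0086*c + 2.0328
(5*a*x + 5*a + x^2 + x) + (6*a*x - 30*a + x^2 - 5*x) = 11*a*x - 25*a + 2*x^2 - 4*x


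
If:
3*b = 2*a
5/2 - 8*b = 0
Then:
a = 15/32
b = 5/16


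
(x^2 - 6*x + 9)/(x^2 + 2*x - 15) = (x - 3)/(x + 5)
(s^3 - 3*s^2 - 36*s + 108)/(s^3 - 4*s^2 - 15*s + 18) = (s^2 + 3*s - 18)/(s^2 + 2*s - 3)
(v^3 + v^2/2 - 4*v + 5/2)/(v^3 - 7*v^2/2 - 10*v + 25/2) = (v - 1)/(v - 5)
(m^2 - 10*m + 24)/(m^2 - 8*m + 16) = (m - 6)/(m - 4)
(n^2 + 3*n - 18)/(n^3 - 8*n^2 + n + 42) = (n + 6)/(n^2 - 5*n - 14)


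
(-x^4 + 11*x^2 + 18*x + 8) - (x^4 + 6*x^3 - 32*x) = -2*x^4 - 6*x^3 + 11*x^2 + 50*x + 8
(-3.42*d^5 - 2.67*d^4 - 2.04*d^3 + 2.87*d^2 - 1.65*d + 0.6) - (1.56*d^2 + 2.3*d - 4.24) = -3.42*d^5 - 2.67*d^4 - 2.04*d^3 + 1.31*d^2 - 3.95*d + 4.84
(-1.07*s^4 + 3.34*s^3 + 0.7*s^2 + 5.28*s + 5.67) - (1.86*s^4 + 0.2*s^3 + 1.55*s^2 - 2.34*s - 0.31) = -2.93*s^4 + 3.14*s^3 - 0.85*s^2 + 7.62*s + 5.98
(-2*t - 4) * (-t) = 2*t^2 + 4*t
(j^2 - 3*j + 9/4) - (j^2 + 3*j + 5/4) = 1 - 6*j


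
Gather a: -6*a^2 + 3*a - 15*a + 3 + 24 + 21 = -6*a^2 - 12*a + 48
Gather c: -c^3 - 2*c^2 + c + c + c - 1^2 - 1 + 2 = -c^3 - 2*c^2 + 3*c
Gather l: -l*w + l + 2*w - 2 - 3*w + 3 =l*(1 - w) - w + 1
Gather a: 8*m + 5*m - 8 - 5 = 13*m - 13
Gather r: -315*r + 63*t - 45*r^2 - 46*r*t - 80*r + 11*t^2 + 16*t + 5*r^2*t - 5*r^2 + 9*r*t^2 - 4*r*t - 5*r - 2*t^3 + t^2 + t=r^2*(5*t - 50) + r*(9*t^2 - 50*t - 400) - 2*t^3 + 12*t^2 + 80*t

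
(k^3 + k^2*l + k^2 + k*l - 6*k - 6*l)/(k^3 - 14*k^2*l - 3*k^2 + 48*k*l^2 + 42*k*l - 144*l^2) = (k^3 + k^2*l + k^2 + k*l - 6*k - 6*l)/(k^3 - 14*k^2*l - 3*k^2 + 48*k*l^2 + 42*k*l - 144*l^2)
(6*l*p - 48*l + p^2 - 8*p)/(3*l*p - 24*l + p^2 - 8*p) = (6*l + p)/(3*l + p)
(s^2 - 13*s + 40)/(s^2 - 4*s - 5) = (s - 8)/(s + 1)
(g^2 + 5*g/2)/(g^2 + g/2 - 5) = g/(g - 2)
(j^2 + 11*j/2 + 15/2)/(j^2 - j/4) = 2*(2*j^2 + 11*j + 15)/(j*(4*j - 1))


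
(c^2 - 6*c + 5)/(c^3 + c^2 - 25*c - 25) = (c - 1)/(c^2 + 6*c + 5)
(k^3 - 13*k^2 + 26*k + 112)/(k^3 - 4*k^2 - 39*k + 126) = (k^2 - 6*k - 16)/(k^2 + 3*k - 18)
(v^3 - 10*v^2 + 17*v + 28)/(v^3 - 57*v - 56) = (v^2 - 11*v + 28)/(v^2 - v - 56)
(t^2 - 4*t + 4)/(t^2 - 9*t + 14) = (t - 2)/(t - 7)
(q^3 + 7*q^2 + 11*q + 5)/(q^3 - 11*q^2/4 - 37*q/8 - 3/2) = 8*(q^3 + 7*q^2 + 11*q + 5)/(8*q^3 - 22*q^2 - 37*q - 12)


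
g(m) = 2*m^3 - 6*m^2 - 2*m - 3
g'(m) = 6*m^2 - 12*m - 2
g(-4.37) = -275.75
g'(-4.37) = 165.02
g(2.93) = -10.06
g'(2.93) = 14.35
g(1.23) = -10.82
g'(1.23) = -7.68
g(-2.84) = -91.53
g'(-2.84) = 80.47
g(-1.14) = -11.48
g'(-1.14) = 19.48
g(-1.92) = -35.43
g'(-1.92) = 43.16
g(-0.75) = -5.72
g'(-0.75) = 10.38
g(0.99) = -8.92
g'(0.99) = -8.00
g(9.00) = 951.00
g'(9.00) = 376.00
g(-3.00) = -105.00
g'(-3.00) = 88.00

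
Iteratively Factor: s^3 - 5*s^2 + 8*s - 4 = (s - 2)*(s^2 - 3*s + 2) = (s - 2)^2*(s - 1)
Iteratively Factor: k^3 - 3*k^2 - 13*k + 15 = (k + 3)*(k^2 - 6*k + 5) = (k - 5)*(k + 3)*(k - 1)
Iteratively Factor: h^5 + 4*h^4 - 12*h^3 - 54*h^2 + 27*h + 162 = (h - 3)*(h^4 + 7*h^3 + 9*h^2 - 27*h - 54) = (h - 3)*(h + 3)*(h^3 + 4*h^2 - 3*h - 18) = (h - 3)*(h + 3)^2*(h^2 + h - 6) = (h - 3)*(h - 2)*(h + 3)^2*(h + 3)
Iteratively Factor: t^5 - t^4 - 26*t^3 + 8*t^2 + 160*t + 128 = (t + 2)*(t^4 - 3*t^3 - 20*t^2 + 48*t + 64) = (t - 4)*(t + 2)*(t^3 + t^2 - 16*t - 16) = (t - 4)*(t + 1)*(t + 2)*(t^2 - 16) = (t - 4)^2*(t + 1)*(t + 2)*(t + 4)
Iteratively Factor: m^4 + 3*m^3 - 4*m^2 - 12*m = (m - 2)*(m^3 + 5*m^2 + 6*m) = (m - 2)*(m + 3)*(m^2 + 2*m) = m*(m - 2)*(m + 3)*(m + 2)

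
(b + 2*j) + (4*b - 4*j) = 5*b - 2*j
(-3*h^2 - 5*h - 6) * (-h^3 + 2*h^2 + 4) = 3*h^5 - h^4 - 4*h^3 - 24*h^2 - 20*h - 24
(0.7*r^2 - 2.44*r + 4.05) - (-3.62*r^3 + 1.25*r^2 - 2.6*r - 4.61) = 3.62*r^3 - 0.55*r^2 + 0.16*r + 8.66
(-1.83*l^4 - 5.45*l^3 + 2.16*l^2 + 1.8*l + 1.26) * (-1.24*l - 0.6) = 2.2692*l^5 + 7.856*l^4 + 0.5916*l^3 - 3.528*l^2 - 2.6424*l - 0.756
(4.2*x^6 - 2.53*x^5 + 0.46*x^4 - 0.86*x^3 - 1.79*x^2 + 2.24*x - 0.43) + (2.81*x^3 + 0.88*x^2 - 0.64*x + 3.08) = 4.2*x^6 - 2.53*x^5 + 0.46*x^4 + 1.95*x^3 - 0.91*x^2 + 1.6*x + 2.65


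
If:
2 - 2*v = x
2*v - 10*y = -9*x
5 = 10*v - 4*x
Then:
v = 13/18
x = 5/9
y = 29/45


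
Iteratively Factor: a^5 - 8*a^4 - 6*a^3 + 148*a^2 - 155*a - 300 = (a + 1)*(a^4 - 9*a^3 + 3*a^2 + 145*a - 300) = (a + 1)*(a + 4)*(a^3 - 13*a^2 + 55*a - 75) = (a - 5)*(a + 1)*(a + 4)*(a^2 - 8*a + 15) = (a - 5)*(a - 3)*(a + 1)*(a + 4)*(a - 5)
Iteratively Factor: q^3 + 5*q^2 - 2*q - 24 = (q - 2)*(q^2 + 7*q + 12) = (q - 2)*(q + 3)*(q + 4)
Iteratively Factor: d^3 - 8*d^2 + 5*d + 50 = (d - 5)*(d^2 - 3*d - 10) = (d - 5)*(d + 2)*(d - 5)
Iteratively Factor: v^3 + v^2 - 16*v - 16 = (v + 1)*(v^2 - 16) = (v + 1)*(v + 4)*(v - 4)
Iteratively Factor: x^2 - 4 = (x + 2)*(x - 2)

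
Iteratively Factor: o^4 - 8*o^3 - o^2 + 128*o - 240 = (o + 4)*(o^3 - 12*o^2 + 47*o - 60) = (o - 3)*(o + 4)*(o^2 - 9*o + 20) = (o - 5)*(o - 3)*(o + 4)*(o - 4)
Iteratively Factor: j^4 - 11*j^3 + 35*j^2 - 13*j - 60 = (j - 3)*(j^3 - 8*j^2 + 11*j + 20) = (j - 4)*(j - 3)*(j^2 - 4*j - 5) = (j - 5)*(j - 4)*(j - 3)*(j + 1)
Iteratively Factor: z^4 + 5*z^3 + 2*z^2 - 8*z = (z - 1)*(z^3 + 6*z^2 + 8*z) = (z - 1)*(z + 4)*(z^2 + 2*z) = z*(z - 1)*(z + 4)*(z + 2)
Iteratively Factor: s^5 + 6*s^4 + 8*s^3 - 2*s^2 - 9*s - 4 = (s - 1)*(s^4 + 7*s^3 + 15*s^2 + 13*s + 4) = (s - 1)*(s + 1)*(s^3 + 6*s^2 + 9*s + 4) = (s - 1)*(s + 1)^2*(s^2 + 5*s + 4) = (s - 1)*(s + 1)^3*(s + 4)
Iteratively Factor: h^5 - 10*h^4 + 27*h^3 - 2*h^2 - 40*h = (h - 4)*(h^4 - 6*h^3 + 3*h^2 + 10*h) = h*(h - 4)*(h^3 - 6*h^2 + 3*h + 10) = h*(h - 4)*(h + 1)*(h^2 - 7*h + 10) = h*(h - 5)*(h - 4)*(h + 1)*(h - 2)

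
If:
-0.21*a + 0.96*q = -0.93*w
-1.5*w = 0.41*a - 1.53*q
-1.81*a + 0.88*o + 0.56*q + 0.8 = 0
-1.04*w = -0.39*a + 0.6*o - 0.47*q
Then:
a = 0.89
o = 0.79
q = 0.22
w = -0.02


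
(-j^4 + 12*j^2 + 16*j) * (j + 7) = -j^5 - 7*j^4 + 12*j^3 + 100*j^2 + 112*j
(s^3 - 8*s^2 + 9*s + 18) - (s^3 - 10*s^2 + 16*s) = 2*s^2 - 7*s + 18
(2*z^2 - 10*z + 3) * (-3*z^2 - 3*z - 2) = -6*z^4 + 24*z^3 + 17*z^2 + 11*z - 6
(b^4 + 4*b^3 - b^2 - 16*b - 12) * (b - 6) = b^5 - 2*b^4 - 25*b^3 - 10*b^2 + 84*b + 72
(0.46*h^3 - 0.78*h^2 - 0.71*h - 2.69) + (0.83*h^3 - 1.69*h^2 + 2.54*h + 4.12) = 1.29*h^3 - 2.47*h^2 + 1.83*h + 1.43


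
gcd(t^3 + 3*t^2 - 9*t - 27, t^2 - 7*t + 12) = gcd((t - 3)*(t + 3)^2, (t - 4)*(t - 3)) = t - 3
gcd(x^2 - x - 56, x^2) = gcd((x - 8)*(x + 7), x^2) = 1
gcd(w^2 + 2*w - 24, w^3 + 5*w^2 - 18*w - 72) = w^2 + 2*w - 24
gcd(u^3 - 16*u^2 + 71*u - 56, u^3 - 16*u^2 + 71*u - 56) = u^3 - 16*u^2 + 71*u - 56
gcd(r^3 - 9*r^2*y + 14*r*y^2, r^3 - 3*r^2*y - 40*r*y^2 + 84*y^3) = r^2 - 9*r*y + 14*y^2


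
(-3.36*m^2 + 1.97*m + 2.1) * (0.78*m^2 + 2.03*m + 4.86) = -2.6208*m^4 - 5.2842*m^3 - 10.6925*m^2 + 13.8372*m + 10.206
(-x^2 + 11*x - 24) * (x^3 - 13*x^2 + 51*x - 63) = -x^5 + 24*x^4 - 218*x^3 + 936*x^2 - 1917*x + 1512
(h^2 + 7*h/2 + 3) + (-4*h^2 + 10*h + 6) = -3*h^2 + 27*h/2 + 9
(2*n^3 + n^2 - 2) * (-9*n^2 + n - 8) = -18*n^5 - 7*n^4 - 15*n^3 + 10*n^2 - 2*n + 16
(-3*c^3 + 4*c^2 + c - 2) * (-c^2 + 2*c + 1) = 3*c^5 - 10*c^4 + 4*c^3 + 8*c^2 - 3*c - 2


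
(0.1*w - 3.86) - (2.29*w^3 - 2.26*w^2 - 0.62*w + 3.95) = -2.29*w^3 + 2.26*w^2 + 0.72*w - 7.81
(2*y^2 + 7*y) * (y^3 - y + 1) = 2*y^5 + 7*y^4 - 2*y^3 - 5*y^2 + 7*y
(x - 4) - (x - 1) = -3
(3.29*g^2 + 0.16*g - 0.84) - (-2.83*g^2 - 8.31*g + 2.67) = 6.12*g^2 + 8.47*g - 3.51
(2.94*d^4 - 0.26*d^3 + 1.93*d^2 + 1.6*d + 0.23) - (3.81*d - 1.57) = 2.94*d^4 - 0.26*d^3 + 1.93*d^2 - 2.21*d + 1.8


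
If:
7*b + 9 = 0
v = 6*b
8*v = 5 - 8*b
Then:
No Solution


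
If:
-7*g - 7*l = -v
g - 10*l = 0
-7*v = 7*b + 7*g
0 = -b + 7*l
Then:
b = 0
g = 0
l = 0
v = 0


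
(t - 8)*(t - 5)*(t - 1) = t^3 - 14*t^2 + 53*t - 40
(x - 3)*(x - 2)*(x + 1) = x^3 - 4*x^2 + x + 6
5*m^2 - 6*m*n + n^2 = (-5*m + n)*(-m + n)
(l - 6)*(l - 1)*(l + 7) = l^3 - 43*l + 42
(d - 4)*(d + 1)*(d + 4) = d^3 + d^2 - 16*d - 16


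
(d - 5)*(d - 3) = d^2 - 8*d + 15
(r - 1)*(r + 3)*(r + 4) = r^3 + 6*r^2 + 5*r - 12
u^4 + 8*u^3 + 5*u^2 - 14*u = u*(u - 1)*(u + 2)*(u + 7)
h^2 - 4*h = h*(h - 4)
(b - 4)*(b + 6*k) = b^2 + 6*b*k - 4*b - 24*k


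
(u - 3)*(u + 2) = u^2 - u - 6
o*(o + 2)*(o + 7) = o^3 + 9*o^2 + 14*o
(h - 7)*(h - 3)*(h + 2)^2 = h^4 - 6*h^3 - 15*h^2 + 44*h + 84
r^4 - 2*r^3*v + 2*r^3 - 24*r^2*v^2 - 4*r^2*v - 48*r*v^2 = r*(r + 2)*(r - 6*v)*(r + 4*v)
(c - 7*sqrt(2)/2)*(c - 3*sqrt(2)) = c^2 - 13*sqrt(2)*c/2 + 21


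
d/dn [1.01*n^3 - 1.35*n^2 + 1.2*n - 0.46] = 3.03*n^2 - 2.7*n + 1.2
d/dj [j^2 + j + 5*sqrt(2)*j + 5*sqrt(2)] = 2*j + 1 + 5*sqrt(2)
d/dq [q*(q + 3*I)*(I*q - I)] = 3*I*q^2 - 2*q*(3 + I) + 3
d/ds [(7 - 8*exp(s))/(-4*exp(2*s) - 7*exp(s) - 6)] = (-32*exp(2*s) + 56*exp(s) + 97)*exp(s)/(16*exp(4*s) + 56*exp(3*s) + 97*exp(2*s) + 84*exp(s) + 36)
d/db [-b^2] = -2*b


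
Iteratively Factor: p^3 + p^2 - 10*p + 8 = (p - 2)*(p^2 + 3*p - 4) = (p - 2)*(p + 4)*(p - 1)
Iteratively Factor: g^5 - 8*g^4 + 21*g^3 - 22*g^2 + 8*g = (g - 1)*(g^4 - 7*g^3 + 14*g^2 - 8*g) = (g - 2)*(g - 1)*(g^3 - 5*g^2 + 4*g) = (g - 2)*(g - 1)^2*(g^2 - 4*g) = (g - 4)*(g - 2)*(g - 1)^2*(g)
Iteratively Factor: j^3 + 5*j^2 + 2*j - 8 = (j + 2)*(j^2 + 3*j - 4) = (j + 2)*(j + 4)*(j - 1)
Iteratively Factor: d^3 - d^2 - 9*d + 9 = (d - 3)*(d^2 + 2*d - 3) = (d - 3)*(d - 1)*(d + 3)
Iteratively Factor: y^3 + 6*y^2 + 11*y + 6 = (y + 3)*(y^2 + 3*y + 2) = (y + 1)*(y + 3)*(y + 2)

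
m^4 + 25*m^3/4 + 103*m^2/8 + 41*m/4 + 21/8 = (m + 1/2)*(m + 1)*(m + 7/4)*(m + 3)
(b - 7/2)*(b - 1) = b^2 - 9*b/2 + 7/2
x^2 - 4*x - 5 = (x - 5)*(x + 1)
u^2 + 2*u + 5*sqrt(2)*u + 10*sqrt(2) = (u + 2)*(u + 5*sqrt(2))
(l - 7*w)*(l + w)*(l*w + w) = l^3*w - 6*l^2*w^2 + l^2*w - 7*l*w^3 - 6*l*w^2 - 7*w^3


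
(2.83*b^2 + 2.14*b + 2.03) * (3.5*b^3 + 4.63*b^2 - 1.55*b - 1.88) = 9.905*b^5 + 20.5929*b^4 + 12.6267*b^3 + 0.761499999999999*b^2 - 7.1697*b - 3.8164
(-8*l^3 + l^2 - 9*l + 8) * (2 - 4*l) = 32*l^4 - 20*l^3 + 38*l^2 - 50*l + 16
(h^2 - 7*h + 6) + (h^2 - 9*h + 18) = 2*h^2 - 16*h + 24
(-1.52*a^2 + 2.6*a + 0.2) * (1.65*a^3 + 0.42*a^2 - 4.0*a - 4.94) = -2.508*a^5 + 3.6516*a^4 + 7.502*a^3 - 2.8072*a^2 - 13.644*a - 0.988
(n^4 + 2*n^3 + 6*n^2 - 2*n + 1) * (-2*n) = -2*n^5 - 4*n^4 - 12*n^3 + 4*n^2 - 2*n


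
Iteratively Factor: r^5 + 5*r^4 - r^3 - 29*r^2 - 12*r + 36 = (r - 1)*(r^4 + 6*r^3 + 5*r^2 - 24*r - 36) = (r - 1)*(r + 3)*(r^3 + 3*r^2 - 4*r - 12) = (r - 1)*(r + 2)*(r + 3)*(r^2 + r - 6) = (r - 1)*(r + 2)*(r + 3)^2*(r - 2)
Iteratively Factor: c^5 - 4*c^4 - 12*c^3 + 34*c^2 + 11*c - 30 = (c + 3)*(c^4 - 7*c^3 + 9*c^2 + 7*c - 10) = (c - 5)*(c + 3)*(c^3 - 2*c^2 - c + 2) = (c - 5)*(c - 2)*(c + 3)*(c^2 - 1) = (c - 5)*(c - 2)*(c - 1)*(c + 3)*(c + 1)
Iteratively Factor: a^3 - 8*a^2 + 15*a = (a - 3)*(a^2 - 5*a) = (a - 5)*(a - 3)*(a)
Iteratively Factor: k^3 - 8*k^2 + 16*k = (k - 4)*(k^2 - 4*k) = (k - 4)^2*(k)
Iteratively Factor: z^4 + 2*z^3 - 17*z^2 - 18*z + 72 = (z + 3)*(z^3 - z^2 - 14*z + 24) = (z + 3)*(z + 4)*(z^2 - 5*z + 6) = (z - 2)*(z + 3)*(z + 4)*(z - 3)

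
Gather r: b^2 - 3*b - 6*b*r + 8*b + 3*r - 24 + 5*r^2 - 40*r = b^2 + 5*b + 5*r^2 + r*(-6*b - 37) - 24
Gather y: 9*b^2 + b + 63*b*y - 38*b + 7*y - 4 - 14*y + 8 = 9*b^2 - 37*b + y*(63*b - 7) + 4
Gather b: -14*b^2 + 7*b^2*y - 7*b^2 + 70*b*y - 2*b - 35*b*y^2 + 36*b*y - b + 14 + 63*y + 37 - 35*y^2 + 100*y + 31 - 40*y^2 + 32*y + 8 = b^2*(7*y - 21) + b*(-35*y^2 + 106*y - 3) - 75*y^2 + 195*y + 90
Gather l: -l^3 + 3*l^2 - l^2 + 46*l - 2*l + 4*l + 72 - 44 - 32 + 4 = -l^3 + 2*l^2 + 48*l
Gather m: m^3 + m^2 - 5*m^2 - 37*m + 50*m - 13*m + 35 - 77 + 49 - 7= m^3 - 4*m^2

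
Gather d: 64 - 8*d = 64 - 8*d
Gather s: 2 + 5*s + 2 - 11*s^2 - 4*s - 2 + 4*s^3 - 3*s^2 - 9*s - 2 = 4*s^3 - 14*s^2 - 8*s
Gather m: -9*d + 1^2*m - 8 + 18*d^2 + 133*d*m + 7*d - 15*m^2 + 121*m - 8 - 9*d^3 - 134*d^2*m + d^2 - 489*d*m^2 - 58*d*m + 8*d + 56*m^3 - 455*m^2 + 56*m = -9*d^3 + 19*d^2 + 6*d + 56*m^3 + m^2*(-489*d - 470) + m*(-134*d^2 + 75*d + 178) - 16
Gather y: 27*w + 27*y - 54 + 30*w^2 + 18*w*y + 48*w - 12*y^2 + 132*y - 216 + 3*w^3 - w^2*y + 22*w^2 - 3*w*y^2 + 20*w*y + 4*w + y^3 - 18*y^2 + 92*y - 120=3*w^3 + 52*w^2 + 79*w + y^3 + y^2*(-3*w - 30) + y*(-w^2 + 38*w + 251) - 390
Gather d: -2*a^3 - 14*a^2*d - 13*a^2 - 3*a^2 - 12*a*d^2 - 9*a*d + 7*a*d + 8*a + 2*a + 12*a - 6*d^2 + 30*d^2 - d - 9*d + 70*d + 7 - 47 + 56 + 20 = -2*a^3 - 16*a^2 + 22*a + d^2*(24 - 12*a) + d*(-14*a^2 - 2*a + 60) + 36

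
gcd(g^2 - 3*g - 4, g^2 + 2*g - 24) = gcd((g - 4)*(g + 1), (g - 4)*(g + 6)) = g - 4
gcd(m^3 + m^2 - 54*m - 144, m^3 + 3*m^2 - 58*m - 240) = m^2 - 2*m - 48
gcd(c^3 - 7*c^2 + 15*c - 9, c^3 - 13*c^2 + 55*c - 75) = c - 3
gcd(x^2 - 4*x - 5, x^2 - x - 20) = x - 5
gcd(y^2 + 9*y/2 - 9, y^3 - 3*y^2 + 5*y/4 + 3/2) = y - 3/2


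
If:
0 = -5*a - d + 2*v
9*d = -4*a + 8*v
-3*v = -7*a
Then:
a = 0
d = 0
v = 0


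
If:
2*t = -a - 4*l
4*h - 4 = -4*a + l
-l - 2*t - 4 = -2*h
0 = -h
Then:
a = 16/13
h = 0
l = 12/13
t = -32/13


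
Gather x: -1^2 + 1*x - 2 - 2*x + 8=5 - x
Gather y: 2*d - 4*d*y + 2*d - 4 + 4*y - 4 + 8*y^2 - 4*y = -4*d*y + 4*d + 8*y^2 - 8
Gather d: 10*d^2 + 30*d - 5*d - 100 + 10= 10*d^2 + 25*d - 90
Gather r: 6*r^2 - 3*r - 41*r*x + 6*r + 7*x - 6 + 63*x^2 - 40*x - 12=6*r^2 + r*(3 - 41*x) + 63*x^2 - 33*x - 18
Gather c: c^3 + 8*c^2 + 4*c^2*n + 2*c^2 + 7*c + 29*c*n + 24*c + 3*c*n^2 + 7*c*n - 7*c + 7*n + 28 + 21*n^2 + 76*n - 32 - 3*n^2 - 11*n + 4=c^3 + c^2*(4*n + 10) + c*(3*n^2 + 36*n + 24) + 18*n^2 + 72*n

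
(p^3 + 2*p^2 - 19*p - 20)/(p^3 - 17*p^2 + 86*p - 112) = (p^3 + 2*p^2 - 19*p - 20)/(p^3 - 17*p^2 + 86*p - 112)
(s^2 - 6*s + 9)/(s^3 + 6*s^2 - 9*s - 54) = (s - 3)/(s^2 + 9*s + 18)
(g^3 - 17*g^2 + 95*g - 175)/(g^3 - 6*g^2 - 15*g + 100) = (g - 7)/(g + 4)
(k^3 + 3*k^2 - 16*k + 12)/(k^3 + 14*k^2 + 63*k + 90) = (k^2 - 3*k + 2)/(k^2 + 8*k + 15)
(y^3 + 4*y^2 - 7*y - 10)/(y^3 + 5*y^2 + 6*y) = (y^3 + 4*y^2 - 7*y - 10)/(y*(y^2 + 5*y + 6))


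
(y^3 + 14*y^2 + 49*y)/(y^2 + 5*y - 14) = y*(y + 7)/(y - 2)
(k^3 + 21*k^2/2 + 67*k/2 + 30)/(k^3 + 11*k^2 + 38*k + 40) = (k + 3/2)/(k + 2)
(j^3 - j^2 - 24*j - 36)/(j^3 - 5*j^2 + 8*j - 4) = (j^3 - j^2 - 24*j - 36)/(j^3 - 5*j^2 + 8*j - 4)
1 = 1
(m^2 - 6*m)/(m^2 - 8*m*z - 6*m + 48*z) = m/(m - 8*z)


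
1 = 1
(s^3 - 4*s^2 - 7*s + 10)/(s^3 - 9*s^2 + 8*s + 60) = (s - 1)/(s - 6)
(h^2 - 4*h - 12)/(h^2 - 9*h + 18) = (h + 2)/(h - 3)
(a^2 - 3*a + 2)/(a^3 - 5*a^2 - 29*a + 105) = (a^2 - 3*a + 2)/(a^3 - 5*a^2 - 29*a + 105)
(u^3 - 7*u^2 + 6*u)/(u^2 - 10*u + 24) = u*(u - 1)/(u - 4)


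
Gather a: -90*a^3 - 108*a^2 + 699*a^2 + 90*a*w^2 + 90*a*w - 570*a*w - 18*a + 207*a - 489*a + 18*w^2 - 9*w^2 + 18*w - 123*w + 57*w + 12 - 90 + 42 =-90*a^3 + 591*a^2 + a*(90*w^2 - 480*w - 300) + 9*w^2 - 48*w - 36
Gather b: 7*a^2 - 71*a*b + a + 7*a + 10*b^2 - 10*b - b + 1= 7*a^2 + 8*a + 10*b^2 + b*(-71*a - 11) + 1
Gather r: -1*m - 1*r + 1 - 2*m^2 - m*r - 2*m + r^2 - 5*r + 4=-2*m^2 - 3*m + r^2 + r*(-m - 6) + 5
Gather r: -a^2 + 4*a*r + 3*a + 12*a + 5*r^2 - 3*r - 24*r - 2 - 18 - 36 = -a^2 + 15*a + 5*r^2 + r*(4*a - 27) - 56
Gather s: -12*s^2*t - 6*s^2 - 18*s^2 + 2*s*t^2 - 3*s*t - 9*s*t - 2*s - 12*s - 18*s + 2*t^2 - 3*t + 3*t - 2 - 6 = s^2*(-12*t - 24) + s*(2*t^2 - 12*t - 32) + 2*t^2 - 8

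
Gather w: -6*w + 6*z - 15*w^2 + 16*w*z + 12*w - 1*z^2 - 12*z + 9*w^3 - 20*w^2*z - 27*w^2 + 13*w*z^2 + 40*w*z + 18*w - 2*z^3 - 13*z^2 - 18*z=9*w^3 + w^2*(-20*z - 42) + w*(13*z^2 + 56*z + 24) - 2*z^3 - 14*z^2 - 24*z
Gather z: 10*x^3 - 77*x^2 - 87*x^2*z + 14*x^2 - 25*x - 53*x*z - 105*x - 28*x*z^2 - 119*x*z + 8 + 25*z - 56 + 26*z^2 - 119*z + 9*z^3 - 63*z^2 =10*x^3 - 63*x^2 - 130*x + 9*z^3 + z^2*(-28*x - 37) + z*(-87*x^2 - 172*x - 94) - 48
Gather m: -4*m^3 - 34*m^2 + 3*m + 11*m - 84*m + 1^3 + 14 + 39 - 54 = -4*m^3 - 34*m^2 - 70*m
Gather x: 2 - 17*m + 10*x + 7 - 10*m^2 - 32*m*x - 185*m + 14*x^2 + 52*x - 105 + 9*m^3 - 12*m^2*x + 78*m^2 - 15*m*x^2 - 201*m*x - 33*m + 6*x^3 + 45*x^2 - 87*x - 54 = 9*m^3 + 68*m^2 - 235*m + 6*x^3 + x^2*(59 - 15*m) + x*(-12*m^2 - 233*m - 25) - 150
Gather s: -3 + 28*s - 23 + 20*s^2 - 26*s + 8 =20*s^2 + 2*s - 18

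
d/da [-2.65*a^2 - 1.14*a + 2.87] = -5.3*a - 1.14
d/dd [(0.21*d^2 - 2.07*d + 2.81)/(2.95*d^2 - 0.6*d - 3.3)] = (5.9805*d^2 - 17.965*d + 8.517)/(8.7025*d^4 - 3.54*d^3 - 19.11*d^2 + 3.96*d + 10.89)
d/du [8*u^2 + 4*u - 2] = 16*u + 4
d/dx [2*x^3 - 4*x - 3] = 6*x^2 - 4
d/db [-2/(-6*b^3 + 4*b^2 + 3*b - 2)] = 2*(-18*b^2 + 8*b + 3)/(6*b^3 - 4*b^2 - 3*b + 2)^2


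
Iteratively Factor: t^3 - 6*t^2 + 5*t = (t)*(t^2 - 6*t + 5) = t*(t - 5)*(t - 1)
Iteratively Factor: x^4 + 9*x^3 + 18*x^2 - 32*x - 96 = (x + 4)*(x^3 + 5*x^2 - 2*x - 24) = (x + 3)*(x + 4)*(x^2 + 2*x - 8) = (x - 2)*(x + 3)*(x + 4)*(x + 4)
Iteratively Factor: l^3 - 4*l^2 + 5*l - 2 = (l - 1)*(l^2 - 3*l + 2) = (l - 2)*(l - 1)*(l - 1)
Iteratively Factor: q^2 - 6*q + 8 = (q - 2)*(q - 4)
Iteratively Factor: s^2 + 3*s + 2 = (s + 2)*(s + 1)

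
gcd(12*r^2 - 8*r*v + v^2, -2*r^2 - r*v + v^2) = 2*r - v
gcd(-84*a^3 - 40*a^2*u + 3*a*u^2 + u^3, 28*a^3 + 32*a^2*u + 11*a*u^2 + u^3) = 14*a^2 + 9*a*u + u^2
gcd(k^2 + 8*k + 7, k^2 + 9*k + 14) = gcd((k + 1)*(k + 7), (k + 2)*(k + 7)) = k + 7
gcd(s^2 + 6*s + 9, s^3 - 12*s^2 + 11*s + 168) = s + 3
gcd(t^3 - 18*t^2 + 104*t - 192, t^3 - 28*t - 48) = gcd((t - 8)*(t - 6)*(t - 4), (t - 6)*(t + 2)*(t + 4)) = t - 6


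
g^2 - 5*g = g*(g - 5)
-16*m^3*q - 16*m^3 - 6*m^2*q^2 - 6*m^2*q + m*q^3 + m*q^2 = (-8*m + q)*(2*m + q)*(m*q + m)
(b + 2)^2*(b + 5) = b^3 + 9*b^2 + 24*b + 20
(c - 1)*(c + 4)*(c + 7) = c^3 + 10*c^2 + 17*c - 28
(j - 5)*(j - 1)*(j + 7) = j^3 + j^2 - 37*j + 35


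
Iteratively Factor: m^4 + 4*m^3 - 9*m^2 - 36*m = (m)*(m^3 + 4*m^2 - 9*m - 36) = m*(m - 3)*(m^2 + 7*m + 12) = m*(m - 3)*(m + 3)*(m + 4)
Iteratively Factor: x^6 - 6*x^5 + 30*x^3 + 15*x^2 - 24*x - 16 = (x + 1)*(x^5 - 7*x^4 + 7*x^3 + 23*x^2 - 8*x - 16) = (x + 1)^2*(x^4 - 8*x^3 + 15*x^2 + 8*x - 16) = (x + 1)^3*(x^3 - 9*x^2 + 24*x - 16) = (x - 4)*(x + 1)^3*(x^2 - 5*x + 4) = (x - 4)^2*(x + 1)^3*(x - 1)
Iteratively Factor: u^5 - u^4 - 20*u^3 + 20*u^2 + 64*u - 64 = (u - 2)*(u^4 + u^3 - 18*u^2 - 16*u + 32) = (u - 2)*(u + 2)*(u^3 - u^2 - 16*u + 16) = (u - 2)*(u - 1)*(u + 2)*(u^2 - 16) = (u - 4)*(u - 2)*(u - 1)*(u + 2)*(u + 4)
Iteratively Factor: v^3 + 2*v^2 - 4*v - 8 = (v + 2)*(v^2 - 4) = (v + 2)^2*(v - 2)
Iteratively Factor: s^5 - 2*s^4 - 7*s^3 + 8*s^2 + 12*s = (s + 1)*(s^4 - 3*s^3 - 4*s^2 + 12*s) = (s - 2)*(s + 1)*(s^3 - s^2 - 6*s) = (s - 3)*(s - 2)*(s + 1)*(s^2 + 2*s) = (s - 3)*(s - 2)*(s + 1)*(s + 2)*(s)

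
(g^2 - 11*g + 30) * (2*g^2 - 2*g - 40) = 2*g^4 - 24*g^3 + 42*g^2 + 380*g - 1200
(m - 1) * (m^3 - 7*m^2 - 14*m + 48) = m^4 - 8*m^3 - 7*m^2 + 62*m - 48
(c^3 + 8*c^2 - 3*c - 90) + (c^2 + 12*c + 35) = c^3 + 9*c^2 + 9*c - 55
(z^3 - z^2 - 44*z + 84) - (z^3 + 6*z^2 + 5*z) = -7*z^2 - 49*z + 84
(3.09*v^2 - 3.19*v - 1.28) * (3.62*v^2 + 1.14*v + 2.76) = 11.1858*v^4 - 8.0252*v^3 + 0.2582*v^2 - 10.2636*v - 3.5328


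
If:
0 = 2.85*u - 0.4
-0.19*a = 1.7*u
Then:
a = -1.26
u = 0.14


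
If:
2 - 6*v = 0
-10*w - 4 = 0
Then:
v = 1/3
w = -2/5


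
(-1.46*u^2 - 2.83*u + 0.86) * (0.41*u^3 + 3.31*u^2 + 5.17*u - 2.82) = -0.5986*u^5 - 5.9929*u^4 - 16.5629*u^3 - 7.6673*u^2 + 12.4268*u - 2.4252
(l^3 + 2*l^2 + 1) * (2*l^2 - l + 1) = 2*l^5 + 3*l^4 - l^3 + 4*l^2 - l + 1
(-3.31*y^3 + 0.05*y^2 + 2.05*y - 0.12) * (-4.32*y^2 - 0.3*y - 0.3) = 14.2992*y^5 + 0.777*y^4 - 7.878*y^3 - 0.1116*y^2 - 0.579*y + 0.036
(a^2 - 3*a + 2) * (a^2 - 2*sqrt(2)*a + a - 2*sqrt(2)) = a^4 - 2*sqrt(2)*a^3 - 2*a^3 - a^2 + 4*sqrt(2)*a^2 + 2*a + 2*sqrt(2)*a - 4*sqrt(2)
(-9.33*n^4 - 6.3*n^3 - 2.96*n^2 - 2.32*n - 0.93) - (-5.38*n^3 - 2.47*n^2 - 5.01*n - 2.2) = -9.33*n^4 - 0.92*n^3 - 0.49*n^2 + 2.69*n + 1.27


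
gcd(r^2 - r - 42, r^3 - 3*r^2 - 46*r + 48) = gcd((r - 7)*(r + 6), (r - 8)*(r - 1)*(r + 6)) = r + 6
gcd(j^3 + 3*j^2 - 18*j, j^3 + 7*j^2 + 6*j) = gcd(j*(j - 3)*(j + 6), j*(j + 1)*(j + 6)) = j^2 + 6*j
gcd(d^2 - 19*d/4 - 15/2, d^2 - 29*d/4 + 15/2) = d - 6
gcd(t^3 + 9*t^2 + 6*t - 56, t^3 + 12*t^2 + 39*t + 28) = t^2 + 11*t + 28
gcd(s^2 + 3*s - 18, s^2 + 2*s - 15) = s - 3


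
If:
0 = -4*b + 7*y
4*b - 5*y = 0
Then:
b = 0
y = 0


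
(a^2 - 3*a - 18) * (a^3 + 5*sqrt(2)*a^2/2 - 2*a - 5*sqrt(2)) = a^5 - 3*a^4 + 5*sqrt(2)*a^4/2 - 20*a^3 - 15*sqrt(2)*a^3/2 - 50*sqrt(2)*a^2 + 6*a^2 + 15*sqrt(2)*a + 36*a + 90*sqrt(2)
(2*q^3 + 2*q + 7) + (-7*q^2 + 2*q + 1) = 2*q^3 - 7*q^2 + 4*q + 8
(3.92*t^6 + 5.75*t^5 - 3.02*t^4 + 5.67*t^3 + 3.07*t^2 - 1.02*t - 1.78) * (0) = 0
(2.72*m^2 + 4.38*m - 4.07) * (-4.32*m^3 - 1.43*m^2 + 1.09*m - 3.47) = -11.7504*m^5 - 22.8112*m^4 + 14.2838*m^3 + 1.1559*m^2 - 19.6349*m + 14.1229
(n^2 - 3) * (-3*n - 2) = -3*n^3 - 2*n^2 + 9*n + 6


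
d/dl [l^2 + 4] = 2*l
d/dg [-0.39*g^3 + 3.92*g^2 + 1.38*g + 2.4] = -1.17*g^2 + 7.84*g + 1.38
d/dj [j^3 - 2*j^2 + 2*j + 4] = 3*j^2 - 4*j + 2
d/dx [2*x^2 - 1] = 4*x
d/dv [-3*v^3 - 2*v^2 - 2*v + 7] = -9*v^2 - 4*v - 2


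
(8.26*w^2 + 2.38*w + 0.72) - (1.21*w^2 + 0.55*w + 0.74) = 7.05*w^2 + 1.83*w - 0.02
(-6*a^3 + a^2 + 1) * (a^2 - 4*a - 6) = -6*a^5 + 25*a^4 + 32*a^3 - 5*a^2 - 4*a - 6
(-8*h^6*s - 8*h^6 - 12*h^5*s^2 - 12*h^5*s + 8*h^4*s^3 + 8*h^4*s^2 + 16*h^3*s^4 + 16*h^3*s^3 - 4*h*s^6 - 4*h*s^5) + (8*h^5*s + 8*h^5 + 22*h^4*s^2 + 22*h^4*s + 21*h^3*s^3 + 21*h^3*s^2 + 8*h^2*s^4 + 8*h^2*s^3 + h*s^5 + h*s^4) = -8*h^6*s - 8*h^6 - 12*h^5*s^2 - 4*h^5*s + 8*h^5 + 8*h^4*s^3 + 30*h^4*s^2 + 22*h^4*s + 16*h^3*s^4 + 37*h^3*s^3 + 21*h^3*s^2 + 8*h^2*s^4 + 8*h^2*s^3 - 4*h*s^6 - 3*h*s^5 + h*s^4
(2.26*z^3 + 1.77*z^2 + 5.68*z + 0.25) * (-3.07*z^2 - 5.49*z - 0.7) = -6.9382*z^5 - 17.8413*z^4 - 28.7369*z^3 - 33.1897*z^2 - 5.3485*z - 0.175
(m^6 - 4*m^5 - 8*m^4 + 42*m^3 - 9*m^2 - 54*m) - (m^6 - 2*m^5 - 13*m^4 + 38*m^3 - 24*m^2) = -2*m^5 + 5*m^4 + 4*m^3 + 15*m^2 - 54*m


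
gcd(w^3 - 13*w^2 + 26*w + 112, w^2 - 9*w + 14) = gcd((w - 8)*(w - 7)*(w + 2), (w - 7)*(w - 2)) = w - 7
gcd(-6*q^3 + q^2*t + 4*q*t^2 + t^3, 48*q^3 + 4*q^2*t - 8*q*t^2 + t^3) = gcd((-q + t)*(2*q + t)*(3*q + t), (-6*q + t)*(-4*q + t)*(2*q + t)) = 2*q + t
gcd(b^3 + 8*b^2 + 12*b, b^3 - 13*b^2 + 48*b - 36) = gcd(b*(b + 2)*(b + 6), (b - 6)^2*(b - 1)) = 1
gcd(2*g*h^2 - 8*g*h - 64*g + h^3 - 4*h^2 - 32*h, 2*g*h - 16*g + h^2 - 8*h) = 2*g*h - 16*g + h^2 - 8*h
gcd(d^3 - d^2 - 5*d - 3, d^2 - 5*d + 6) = d - 3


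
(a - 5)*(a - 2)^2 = a^3 - 9*a^2 + 24*a - 20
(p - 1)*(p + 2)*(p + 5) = p^3 + 6*p^2 + 3*p - 10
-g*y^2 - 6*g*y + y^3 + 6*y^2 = y*(-g + y)*(y + 6)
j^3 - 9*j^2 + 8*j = j*(j - 8)*(j - 1)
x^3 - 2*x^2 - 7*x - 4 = (x - 4)*(x + 1)^2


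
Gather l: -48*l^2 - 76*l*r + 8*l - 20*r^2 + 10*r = -48*l^2 + l*(8 - 76*r) - 20*r^2 + 10*r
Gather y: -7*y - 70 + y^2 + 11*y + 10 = y^2 + 4*y - 60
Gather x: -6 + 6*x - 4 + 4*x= 10*x - 10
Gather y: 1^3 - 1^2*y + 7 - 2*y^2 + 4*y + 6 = -2*y^2 + 3*y + 14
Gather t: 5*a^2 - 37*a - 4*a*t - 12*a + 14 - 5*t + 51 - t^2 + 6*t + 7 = 5*a^2 - 49*a - t^2 + t*(1 - 4*a) + 72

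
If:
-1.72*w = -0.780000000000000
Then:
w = 0.45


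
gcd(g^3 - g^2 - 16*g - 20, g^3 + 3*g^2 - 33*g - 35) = g - 5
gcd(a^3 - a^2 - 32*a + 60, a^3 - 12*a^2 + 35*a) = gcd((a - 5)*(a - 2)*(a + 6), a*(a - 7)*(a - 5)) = a - 5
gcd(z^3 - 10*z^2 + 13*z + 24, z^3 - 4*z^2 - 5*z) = z + 1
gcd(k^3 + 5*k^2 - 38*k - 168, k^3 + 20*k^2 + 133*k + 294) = k + 7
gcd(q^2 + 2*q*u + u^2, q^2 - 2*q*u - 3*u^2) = q + u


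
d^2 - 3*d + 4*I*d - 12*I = (d - 3)*(d + 4*I)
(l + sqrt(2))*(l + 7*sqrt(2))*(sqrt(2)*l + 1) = sqrt(2)*l^3 + 17*l^2 + 22*sqrt(2)*l + 14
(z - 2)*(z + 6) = z^2 + 4*z - 12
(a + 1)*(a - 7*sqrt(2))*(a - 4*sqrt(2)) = a^3 - 11*sqrt(2)*a^2 + a^2 - 11*sqrt(2)*a + 56*a + 56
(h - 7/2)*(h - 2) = h^2 - 11*h/2 + 7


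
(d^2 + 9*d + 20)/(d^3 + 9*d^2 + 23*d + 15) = (d + 4)/(d^2 + 4*d + 3)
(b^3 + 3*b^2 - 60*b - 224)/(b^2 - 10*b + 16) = (b^2 + 11*b + 28)/(b - 2)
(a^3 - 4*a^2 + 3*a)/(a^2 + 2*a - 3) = a*(a - 3)/(a + 3)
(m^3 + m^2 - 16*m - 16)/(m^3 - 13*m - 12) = (m + 4)/(m + 3)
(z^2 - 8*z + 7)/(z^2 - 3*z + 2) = (z - 7)/(z - 2)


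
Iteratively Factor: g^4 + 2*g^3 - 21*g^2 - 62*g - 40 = (g - 5)*(g^3 + 7*g^2 + 14*g + 8) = (g - 5)*(g + 4)*(g^2 + 3*g + 2) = (g - 5)*(g + 1)*(g + 4)*(g + 2)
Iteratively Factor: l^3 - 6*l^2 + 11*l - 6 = (l - 3)*(l^2 - 3*l + 2) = (l - 3)*(l - 2)*(l - 1)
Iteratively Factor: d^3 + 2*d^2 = (d)*(d^2 + 2*d) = d^2*(d + 2)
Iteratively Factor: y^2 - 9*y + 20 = (y - 4)*(y - 5)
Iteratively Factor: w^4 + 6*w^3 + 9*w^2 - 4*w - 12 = (w + 2)*(w^3 + 4*w^2 + w - 6) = (w + 2)*(w + 3)*(w^2 + w - 2) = (w + 2)^2*(w + 3)*(w - 1)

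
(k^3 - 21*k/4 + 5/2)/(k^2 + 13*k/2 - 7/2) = (k^2 + k/2 - 5)/(k + 7)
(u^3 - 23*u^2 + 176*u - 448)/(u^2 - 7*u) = u - 16 + 64/u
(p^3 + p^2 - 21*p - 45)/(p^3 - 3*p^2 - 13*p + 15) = (p + 3)/(p - 1)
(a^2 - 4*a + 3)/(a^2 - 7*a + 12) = (a - 1)/(a - 4)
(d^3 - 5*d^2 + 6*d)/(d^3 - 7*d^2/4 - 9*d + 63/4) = 4*d*(d - 2)/(4*d^2 + 5*d - 21)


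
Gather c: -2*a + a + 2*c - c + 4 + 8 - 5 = -a + c + 7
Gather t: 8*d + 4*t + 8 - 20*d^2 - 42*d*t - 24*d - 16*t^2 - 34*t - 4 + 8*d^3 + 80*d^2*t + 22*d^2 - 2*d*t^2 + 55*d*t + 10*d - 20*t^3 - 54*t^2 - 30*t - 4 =8*d^3 + 2*d^2 - 6*d - 20*t^3 + t^2*(-2*d - 70) + t*(80*d^2 + 13*d - 60)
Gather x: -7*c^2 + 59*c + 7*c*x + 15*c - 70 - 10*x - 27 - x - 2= -7*c^2 + 74*c + x*(7*c - 11) - 99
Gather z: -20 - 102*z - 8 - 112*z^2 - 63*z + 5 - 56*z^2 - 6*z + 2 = -168*z^2 - 171*z - 21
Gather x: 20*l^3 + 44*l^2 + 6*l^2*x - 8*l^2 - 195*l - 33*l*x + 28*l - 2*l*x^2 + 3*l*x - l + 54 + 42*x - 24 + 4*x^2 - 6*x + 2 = 20*l^3 + 36*l^2 - 168*l + x^2*(4 - 2*l) + x*(6*l^2 - 30*l + 36) + 32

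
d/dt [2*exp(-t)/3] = -2*exp(-t)/3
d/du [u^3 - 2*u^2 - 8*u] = 3*u^2 - 4*u - 8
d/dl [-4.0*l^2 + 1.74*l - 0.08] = 1.74 - 8.0*l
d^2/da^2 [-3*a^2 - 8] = -6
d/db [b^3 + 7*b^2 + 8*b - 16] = 3*b^2 + 14*b + 8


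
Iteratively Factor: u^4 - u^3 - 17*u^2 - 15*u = (u - 5)*(u^3 + 4*u^2 + 3*u) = (u - 5)*(u + 1)*(u^2 + 3*u) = (u - 5)*(u + 1)*(u + 3)*(u)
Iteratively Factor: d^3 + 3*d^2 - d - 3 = (d - 1)*(d^2 + 4*d + 3) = (d - 1)*(d + 1)*(d + 3)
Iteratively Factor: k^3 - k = (k - 1)*(k^2 + k) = (k - 1)*(k + 1)*(k)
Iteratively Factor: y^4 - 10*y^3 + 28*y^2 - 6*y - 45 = (y - 5)*(y^3 - 5*y^2 + 3*y + 9) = (y - 5)*(y + 1)*(y^2 - 6*y + 9) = (y - 5)*(y - 3)*(y + 1)*(y - 3)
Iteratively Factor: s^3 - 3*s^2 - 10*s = (s)*(s^2 - 3*s - 10) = s*(s + 2)*(s - 5)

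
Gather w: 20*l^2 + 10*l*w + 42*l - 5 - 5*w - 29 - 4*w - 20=20*l^2 + 42*l + w*(10*l - 9) - 54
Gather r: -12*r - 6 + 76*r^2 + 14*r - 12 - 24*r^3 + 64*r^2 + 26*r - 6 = -24*r^3 + 140*r^2 + 28*r - 24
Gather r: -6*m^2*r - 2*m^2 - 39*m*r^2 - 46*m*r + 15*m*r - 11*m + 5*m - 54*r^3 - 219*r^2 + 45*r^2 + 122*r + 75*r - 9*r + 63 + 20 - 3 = -2*m^2 - 6*m - 54*r^3 + r^2*(-39*m - 174) + r*(-6*m^2 - 31*m + 188) + 80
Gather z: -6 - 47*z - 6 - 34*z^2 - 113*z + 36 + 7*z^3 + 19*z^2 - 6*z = 7*z^3 - 15*z^2 - 166*z + 24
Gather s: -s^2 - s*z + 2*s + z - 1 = -s^2 + s*(2 - z) + z - 1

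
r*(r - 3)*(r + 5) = r^3 + 2*r^2 - 15*r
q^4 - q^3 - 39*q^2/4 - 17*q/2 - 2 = (q - 4)*(q + 1/2)^2*(q + 2)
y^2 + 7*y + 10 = (y + 2)*(y + 5)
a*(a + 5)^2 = a^3 + 10*a^2 + 25*a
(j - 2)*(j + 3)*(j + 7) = j^3 + 8*j^2 + j - 42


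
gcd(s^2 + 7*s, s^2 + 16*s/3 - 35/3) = s + 7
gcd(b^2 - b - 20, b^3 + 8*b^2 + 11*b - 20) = b + 4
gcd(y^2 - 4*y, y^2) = y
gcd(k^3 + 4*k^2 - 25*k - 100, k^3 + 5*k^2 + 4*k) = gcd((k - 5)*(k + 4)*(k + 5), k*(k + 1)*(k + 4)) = k + 4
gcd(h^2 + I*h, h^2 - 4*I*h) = h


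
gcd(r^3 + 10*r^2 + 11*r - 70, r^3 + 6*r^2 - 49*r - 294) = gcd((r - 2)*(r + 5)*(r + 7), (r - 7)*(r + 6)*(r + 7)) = r + 7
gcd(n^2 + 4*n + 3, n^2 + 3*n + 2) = n + 1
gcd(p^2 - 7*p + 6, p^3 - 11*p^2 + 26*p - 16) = p - 1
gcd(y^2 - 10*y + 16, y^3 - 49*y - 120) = y - 8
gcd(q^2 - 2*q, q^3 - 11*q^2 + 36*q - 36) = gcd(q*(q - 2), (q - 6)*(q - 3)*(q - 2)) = q - 2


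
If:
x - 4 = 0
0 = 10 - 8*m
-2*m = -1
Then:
No Solution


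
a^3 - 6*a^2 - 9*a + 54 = (a - 6)*(a - 3)*(a + 3)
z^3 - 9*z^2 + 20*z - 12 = (z - 6)*(z - 2)*(z - 1)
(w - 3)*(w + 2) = w^2 - w - 6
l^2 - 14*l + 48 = (l - 8)*(l - 6)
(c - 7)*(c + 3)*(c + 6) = c^3 + 2*c^2 - 45*c - 126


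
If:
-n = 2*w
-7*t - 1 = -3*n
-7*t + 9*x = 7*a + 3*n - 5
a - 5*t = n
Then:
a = 99*x/98 + 51/98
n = 9*x/28 + 11/28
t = 27*x/196 + 5/196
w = -9*x/56 - 11/56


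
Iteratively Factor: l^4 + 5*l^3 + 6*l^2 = (l + 3)*(l^3 + 2*l^2) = (l + 2)*(l + 3)*(l^2) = l*(l + 2)*(l + 3)*(l)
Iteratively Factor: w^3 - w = (w - 1)*(w^2 + w) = w*(w - 1)*(w + 1)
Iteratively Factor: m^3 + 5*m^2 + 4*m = (m + 1)*(m^2 + 4*m) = m*(m + 1)*(m + 4)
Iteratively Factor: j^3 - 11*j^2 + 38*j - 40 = (j - 5)*(j^2 - 6*j + 8) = (j - 5)*(j - 4)*(j - 2)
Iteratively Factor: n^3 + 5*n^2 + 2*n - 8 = (n + 4)*(n^2 + n - 2) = (n + 2)*(n + 4)*(n - 1)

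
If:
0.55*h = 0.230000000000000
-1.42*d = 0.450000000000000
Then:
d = -0.32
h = 0.42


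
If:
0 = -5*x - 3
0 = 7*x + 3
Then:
No Solution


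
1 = 1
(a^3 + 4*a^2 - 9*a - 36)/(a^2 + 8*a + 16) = (a^2 - 9)/(a + 4)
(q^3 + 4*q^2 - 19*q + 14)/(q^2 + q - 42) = (q^2 - 3*q + 2)/(q - 6)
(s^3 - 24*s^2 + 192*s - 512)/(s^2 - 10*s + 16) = (s^2 - 16*s + 64)/(s - 2)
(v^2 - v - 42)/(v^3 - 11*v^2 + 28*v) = (v + 6)/(v*(v - 4))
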